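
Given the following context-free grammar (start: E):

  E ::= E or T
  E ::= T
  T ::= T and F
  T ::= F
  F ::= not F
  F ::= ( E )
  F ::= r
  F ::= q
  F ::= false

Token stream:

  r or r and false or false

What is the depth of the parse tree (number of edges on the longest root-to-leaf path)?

5

[E [E [E [T [F r]]] or [T [T [F r]] and [F false]]] or [T [F false]]]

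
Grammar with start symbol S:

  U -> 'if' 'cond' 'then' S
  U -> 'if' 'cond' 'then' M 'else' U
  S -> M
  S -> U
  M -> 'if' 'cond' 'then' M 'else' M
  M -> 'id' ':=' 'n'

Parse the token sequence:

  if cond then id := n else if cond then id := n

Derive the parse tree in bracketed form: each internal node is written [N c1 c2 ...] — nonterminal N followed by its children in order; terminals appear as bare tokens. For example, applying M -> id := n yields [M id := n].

[S [U if cond then [M id := n] else [U if cond then [S [M id := n]]]]]

S
U
if cond then M else U
if cond then id := n else U
if cond then id := n else if cond then S
if cond then id := n else if cond then M
if cond then id := n else if cond then id := n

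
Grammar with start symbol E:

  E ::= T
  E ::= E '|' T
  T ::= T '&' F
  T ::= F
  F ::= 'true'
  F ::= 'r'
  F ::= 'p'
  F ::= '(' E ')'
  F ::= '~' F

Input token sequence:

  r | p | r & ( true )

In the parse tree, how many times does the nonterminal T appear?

[E [E [E [T [F r]]] | [T [F p]]] | [T [T [F r]] & [F ( [E [T [F true]]] )]]]

5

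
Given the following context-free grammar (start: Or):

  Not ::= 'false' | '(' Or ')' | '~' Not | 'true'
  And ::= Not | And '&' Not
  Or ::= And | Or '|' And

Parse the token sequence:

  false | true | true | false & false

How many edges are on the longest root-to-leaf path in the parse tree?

[Or [Or [Or [Or [And [Not false]]] | [And [Not true]]] | [And [Not true]]] | [And [And [Not false]] & [Not false]]]

6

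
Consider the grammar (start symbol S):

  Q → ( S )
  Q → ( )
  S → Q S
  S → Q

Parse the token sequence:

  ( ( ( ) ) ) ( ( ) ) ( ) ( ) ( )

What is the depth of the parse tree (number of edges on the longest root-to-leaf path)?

6

[S [Q ( [S [Q ( [S [Q ( )]] )]] )] [S [Q ( [S [Q ( )]] )] [S [Q ( )] [S [Q ( )] [S [Q ( )]]]]]]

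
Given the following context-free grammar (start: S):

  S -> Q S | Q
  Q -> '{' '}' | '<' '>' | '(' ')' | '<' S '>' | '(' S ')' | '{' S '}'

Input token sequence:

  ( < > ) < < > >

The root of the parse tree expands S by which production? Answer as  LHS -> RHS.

[S [Q ( [S [Q < >]] )] [S [Q < [S [Q < >]] >]]]

S -> Q S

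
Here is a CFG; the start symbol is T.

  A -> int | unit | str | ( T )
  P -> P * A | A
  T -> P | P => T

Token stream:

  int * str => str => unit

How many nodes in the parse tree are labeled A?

[T [P [P [A int]] * [A str]] => [T [P [A str]] => [T [P [A unit]]]]]

4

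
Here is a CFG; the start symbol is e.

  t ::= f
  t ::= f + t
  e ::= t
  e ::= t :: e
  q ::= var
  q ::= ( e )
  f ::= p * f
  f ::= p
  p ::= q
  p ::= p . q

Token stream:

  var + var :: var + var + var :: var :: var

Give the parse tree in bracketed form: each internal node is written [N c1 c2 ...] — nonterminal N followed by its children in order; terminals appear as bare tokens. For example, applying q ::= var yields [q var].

[e [t [f [p [q var]]] + [t [f [p [q var]]]]] :: [e [t [f [p [q var]]] + [t [f [p [q var]]] + [t [f [p [q var]]]]]] :: [e [t [f [p [q var]]]] :: [e [t [f [p [q var]]]]]]]]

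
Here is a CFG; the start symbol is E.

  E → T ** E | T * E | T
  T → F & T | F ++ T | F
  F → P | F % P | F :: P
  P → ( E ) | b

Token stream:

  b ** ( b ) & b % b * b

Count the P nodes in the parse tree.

6

[E [T [F [P b]]] ** [E [T [F [P ( [E [T [F [P b]]]] )]] & [T [F [F [P b]] % [P b]]]] * [E [T [F [P b]]]]]]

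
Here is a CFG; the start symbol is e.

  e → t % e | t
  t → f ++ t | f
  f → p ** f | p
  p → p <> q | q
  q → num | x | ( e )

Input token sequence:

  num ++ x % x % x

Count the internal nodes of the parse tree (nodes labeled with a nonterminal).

[e [t [f [p [q num]]] ++ [t [f [p [q x]]]]] % [e [t [f [p [q x]]]] % [e [t [f [p [q x]]]]]]]

19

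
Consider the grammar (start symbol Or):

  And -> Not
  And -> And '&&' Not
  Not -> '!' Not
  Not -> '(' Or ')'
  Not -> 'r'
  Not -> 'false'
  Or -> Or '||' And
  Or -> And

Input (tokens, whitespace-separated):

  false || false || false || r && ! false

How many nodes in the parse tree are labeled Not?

[Or [Or [Or [Or [And [Not false]]] || [And [Not false]]] || [And [Not false]]] || [And [And [Not r]] && [Not ! [Not false]]]]

6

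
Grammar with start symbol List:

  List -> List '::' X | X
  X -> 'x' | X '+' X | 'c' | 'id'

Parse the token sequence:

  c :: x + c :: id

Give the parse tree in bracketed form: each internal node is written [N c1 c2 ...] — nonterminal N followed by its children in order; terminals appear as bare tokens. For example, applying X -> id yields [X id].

List
List :: X
List :: X :: X
X :: X :: X
c :: X :: X
c :: X + X :: X
c :: x + X :: X
c :: x + c :: X
c :: x + c :: id

[List [List [List [X c]] :: [X [X x] + [X c]]] :: [X id]]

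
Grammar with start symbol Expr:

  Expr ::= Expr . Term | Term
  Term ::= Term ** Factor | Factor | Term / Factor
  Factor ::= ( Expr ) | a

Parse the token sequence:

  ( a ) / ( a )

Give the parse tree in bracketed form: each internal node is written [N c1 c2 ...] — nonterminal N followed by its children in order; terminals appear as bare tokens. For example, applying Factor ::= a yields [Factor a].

[Expr [Term [Term [Factor ( [Expr [Term [Factor a]]] )]] / [Factor ( [Expr [Term [Factor a]]] )]]]

Expr
Term
Term / Factor
Factor / Factor
( Expr ) / Factor
( Term ) / Factor
( Factor ) / Factor
( a ) / Factor
( a ) / ( Expr )
( a ) / ( Term )
( a ) / ( Factor )
( a ) / ( a )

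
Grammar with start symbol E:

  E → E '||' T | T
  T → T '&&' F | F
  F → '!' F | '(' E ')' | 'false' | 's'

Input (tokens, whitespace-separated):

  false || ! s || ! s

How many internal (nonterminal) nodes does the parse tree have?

[E [E [E [T [F false]]] || [T [F ! [F s]]]] || [T [F ! [F s]]]]

11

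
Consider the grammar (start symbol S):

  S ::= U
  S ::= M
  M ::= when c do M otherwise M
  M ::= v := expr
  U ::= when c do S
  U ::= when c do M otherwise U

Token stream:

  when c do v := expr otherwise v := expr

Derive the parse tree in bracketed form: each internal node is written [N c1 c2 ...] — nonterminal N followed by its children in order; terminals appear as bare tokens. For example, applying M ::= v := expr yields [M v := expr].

S
M
when c do M otherwise M
when c do v := expr otherwise M
when c do v := expr otherwise v := expr

[S [M when c do [M v := expr] otherwise [M v := expr]]]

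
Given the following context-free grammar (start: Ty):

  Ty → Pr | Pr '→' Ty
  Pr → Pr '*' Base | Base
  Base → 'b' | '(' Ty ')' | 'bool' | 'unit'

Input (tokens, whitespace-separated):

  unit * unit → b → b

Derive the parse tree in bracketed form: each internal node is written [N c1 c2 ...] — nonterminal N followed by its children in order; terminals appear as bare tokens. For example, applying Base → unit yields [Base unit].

[Ty [Pr [Pr [Base unit]] * [Base unit]] → [Ty [Pr [Base b]] → [Ty [Pr [Base b]]]]]

Ty
Pr → Ty
Pr * Base → Ty
Base * Base → Ty
unit * Base → Ty
unit * unit → Ty
unit * unit → Pr → Ty
unit * unit → Base → Ty
unit * unit → b → Ty
unit * unit → b → Pr
unit * unit → b → Base
unit * unit → b → b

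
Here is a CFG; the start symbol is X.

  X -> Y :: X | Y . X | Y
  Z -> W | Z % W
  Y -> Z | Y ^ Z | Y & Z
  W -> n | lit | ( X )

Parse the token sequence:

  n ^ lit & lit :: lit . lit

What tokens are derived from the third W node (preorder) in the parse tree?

lit

[X [Y [Y [Y [Z [W n]]] ^ [Z [W lit]]] & [Z [W lit]]] :: [X [Y [Z [W lit]]] . [X [Y [Z [W lit]]]]]]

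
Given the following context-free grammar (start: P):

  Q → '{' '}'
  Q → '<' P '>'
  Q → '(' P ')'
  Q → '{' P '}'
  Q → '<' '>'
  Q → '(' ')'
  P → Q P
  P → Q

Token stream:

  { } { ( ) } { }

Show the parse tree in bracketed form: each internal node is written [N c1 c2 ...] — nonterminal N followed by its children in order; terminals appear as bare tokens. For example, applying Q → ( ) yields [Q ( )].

[P [Q { }] [P [Q { [P [Q ( )]] }] [P [Q { }]]]]

P
Q P
{ } P
{ } Q P
{ } { P } P
{ } { Q } P
{ } { ( ) } P
{ } { ( ) } Q
{ } { ( ) } { }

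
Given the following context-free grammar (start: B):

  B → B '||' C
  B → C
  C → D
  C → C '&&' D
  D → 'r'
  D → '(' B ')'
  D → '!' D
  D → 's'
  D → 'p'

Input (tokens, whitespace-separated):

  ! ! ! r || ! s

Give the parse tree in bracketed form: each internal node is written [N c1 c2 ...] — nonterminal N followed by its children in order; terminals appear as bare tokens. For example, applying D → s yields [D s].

[B [B [C [D ! [D ! [D ! [D r]]]]]] || [C [D ! [D s]]]]

B
B || C
C || C
D || C
! D || C
! ! D || C
! ! ! D || C
! ! ! r || C
! ! ! r || D
! ! ! r || ! D
! ! ! r || ! s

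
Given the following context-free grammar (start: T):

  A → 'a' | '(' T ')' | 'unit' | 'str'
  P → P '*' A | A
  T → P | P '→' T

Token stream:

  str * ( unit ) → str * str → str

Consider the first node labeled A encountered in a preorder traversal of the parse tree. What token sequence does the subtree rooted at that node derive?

[T [P [P [A str]] * [A ( [T [P [A unit]]] )]] → [T [P [P [A str]] * [A str]] → [T [P [A str]]]]]

str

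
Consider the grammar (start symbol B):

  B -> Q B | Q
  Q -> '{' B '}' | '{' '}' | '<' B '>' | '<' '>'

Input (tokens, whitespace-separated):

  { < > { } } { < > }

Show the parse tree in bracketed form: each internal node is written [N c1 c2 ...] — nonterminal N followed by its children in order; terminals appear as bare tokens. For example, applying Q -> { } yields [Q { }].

[B [Q { [B [Q < >] [B [Q { }]]] }] [B [Q { [B [Q < >]] }]]]

B
Q B
{ B } B
{ Q B } B
{ < > B } B
{ < > Q } B
{ < > { } } B
{ < > { } } Q
{ < > { } } { B }
{ < > { } } { Q }
{ < > { } } { < > }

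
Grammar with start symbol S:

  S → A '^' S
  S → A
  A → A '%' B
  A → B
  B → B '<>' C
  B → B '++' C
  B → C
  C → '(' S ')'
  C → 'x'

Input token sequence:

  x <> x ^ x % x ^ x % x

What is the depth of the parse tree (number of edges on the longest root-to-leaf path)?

[S [A [B [B [C x]] <> [C x]]] ^ [S [A [A [B [C x]]] % [B [C x]]] ^ [S [A [A [B [C x]]] % [B [C x]]]]]]

7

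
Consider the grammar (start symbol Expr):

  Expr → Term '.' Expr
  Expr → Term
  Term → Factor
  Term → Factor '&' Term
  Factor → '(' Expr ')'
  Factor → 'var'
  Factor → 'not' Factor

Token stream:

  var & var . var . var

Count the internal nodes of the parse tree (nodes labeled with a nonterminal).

11

[Expr [Term [Factor var] & [Term [Factor var]]] . [Expr [Term [Factor var]] . [Expr [Term [Factor var]]]]]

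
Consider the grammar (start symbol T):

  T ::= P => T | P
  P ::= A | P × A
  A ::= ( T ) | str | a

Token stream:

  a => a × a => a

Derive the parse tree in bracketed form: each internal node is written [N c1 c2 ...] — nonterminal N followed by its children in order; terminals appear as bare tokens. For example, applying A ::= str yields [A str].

T
P => T
A => T
a => T
a => P => T
a => P × A => T
a => A × A => T
a => a × A => T
a => a × a => T
a => a × a => P
a => a × a => A
a => a × a => a

[T [P [A a]] => [T [P [P [A a]] × [A a]] => [T [P [A a]]]]]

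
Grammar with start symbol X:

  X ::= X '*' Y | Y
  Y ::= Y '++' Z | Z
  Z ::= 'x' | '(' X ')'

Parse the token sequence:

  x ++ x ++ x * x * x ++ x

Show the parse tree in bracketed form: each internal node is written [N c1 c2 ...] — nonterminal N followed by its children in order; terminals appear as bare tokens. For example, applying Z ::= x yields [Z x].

X
X * Y
X * Y * Y
Y * Y * Y
Y ++ Z * Y * Y
Y ++ Z ++ Z * Y * Y
Z ++ Z ++ Z * Y * Y
x ++ Z ++ Z * Y * Y
x ++ x ++ Z * Y * Y
x ++ x ++ x * Y * Y
x ++ x ++ x * Z * Y
x ++ x ++ x * x * Y
x ++ x ++ x * x * Y ++ Z
x ++ x ++ x * x * Z ++ Z
x ++ x ++ x * x * x ++ Z
x ++ x ++ x * x * x ++ x

[X [X [X [Y [Y [Y [Z x]] ++ [Z x]] ++ [Z x]]] * [Y [Z x]]] * [Y [Y [Z x]] ++ [Z x]]]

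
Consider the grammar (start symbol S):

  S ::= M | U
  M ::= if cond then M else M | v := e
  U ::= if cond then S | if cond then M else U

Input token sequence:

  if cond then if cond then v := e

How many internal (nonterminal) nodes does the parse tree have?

6

[S [U if cond then [S [U if cond then [S [M v := e]]]]]]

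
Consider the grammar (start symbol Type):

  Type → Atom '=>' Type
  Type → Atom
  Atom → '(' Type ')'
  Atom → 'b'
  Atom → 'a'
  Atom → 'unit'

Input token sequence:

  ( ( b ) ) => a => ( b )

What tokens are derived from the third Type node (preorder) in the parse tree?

[Type [Atom ( [Type [Atom ( [Type [Atom b]] )]] )] => [Type [Atom a] => [Type [Atom ( [Type [Atom b]] )]]]]

b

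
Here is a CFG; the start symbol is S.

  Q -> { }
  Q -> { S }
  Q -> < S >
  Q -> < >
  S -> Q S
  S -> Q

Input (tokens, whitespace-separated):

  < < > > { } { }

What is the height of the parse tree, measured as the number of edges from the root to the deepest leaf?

[S [Q < [S [Q < >]] >] [S [Q { }] [S [Q { }]]]]

4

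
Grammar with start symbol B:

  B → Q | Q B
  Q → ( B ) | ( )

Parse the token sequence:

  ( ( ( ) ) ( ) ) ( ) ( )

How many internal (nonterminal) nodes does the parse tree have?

[B [Q ( [B [Q ( [B [Q ( )]] )] [B [Q ( )]]] )] [B [Q ( )] [B [Q ( )]]]]

12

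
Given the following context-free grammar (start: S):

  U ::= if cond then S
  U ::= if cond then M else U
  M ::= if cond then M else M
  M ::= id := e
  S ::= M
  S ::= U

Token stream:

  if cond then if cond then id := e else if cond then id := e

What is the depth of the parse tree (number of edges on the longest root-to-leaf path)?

[S [U if cond then [S [U if cond then [M id := e] else [U if cond then [S [M id := e]]]]]]]

7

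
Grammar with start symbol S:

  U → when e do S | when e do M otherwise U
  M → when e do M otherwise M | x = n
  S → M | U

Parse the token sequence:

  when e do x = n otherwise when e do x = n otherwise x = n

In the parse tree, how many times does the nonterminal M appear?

[S [M when e do [M x = n] otherwise [M when e do [M x = n] otherwise [M x = n]]]]

5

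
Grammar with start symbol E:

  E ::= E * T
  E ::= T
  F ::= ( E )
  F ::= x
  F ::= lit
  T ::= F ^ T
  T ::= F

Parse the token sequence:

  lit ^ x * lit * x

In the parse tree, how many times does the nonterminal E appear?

3

[E [E [E [T [F lit] ^ [T [F x]]]] * [T [F lit]]] * [T [F x]]]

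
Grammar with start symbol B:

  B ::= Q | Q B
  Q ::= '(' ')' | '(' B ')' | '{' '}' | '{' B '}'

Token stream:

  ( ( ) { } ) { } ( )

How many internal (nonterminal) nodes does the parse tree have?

[B [Q ( [B [Q ( )] [B [Q { }]]] )] [B [Q { }] [B [Q ( )]]]]

10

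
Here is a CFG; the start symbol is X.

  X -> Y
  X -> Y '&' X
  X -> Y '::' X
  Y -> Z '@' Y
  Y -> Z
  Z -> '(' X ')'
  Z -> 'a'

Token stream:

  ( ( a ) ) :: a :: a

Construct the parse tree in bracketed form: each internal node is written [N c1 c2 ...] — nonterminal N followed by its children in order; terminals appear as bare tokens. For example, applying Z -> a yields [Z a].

X
Y :: X
Z :: X
( X ) :: X
( Y ) :: X
( Z ) :: X
( ( X ) ) :: X
( ( Y ) ) :: X
( ( Z ) ) :: X
( ( a ) ) :: X
( ( a ) ) :: Y :: X
( ( a ) ) :: Z :: X
( ( a ) ) :: a :: X
( ( a ) ) :: a :: Y
( ( a ) ) :: a :: Z
( ( a ) ) :: a :: a

[X [Y [Z ( [X [Y [Z ( [X [Y [Z a]]] )]]] )]] :: [X [Y [Z a]] :: [X [Y [Z a]]]]]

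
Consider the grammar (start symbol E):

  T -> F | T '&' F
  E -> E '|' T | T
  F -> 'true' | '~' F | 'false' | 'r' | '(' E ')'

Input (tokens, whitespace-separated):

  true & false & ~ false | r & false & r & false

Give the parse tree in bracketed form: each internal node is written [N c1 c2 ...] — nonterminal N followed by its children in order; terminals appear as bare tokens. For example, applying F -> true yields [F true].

[E [E [T [T [T [F true]] & [F false]] & [F ~ [F false]]]] | [T [T [T [T [F r]] & [F false]] & [F r]] & [F false]]]

E
E | T
T | T
T & F | T
T & F & F | T
F & F & F | T
true & F & F | T
true & false & F | T
true & false & ~ F | T
true & false & ~ false | T
true & false & ~ false | T & F
true & false & ~ false | T & F & F
true & false & ~ false | T & F & F & F
true & false & ~ false | F & F & F & F
true & false & ~ false | r & F & F & F
true & false & ~ false | r & false & F & F
true & false & ~ false | r & false & r & F
true & false & ~ false | r & false & r & false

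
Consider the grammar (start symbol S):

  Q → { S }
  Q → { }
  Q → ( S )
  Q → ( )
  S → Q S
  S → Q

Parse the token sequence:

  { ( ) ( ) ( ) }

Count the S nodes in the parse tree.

[S [Q { [S [Q ( )] [S [Q ( )] [S [Q ( )]]]] }]]

4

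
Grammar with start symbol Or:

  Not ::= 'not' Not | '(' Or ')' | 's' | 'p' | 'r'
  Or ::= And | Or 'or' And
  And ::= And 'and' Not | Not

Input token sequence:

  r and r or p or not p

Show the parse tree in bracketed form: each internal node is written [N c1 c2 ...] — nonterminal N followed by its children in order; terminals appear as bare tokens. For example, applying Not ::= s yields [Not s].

Or
Or or And
Or or And or And
And or And or And
And and Not or And or And
Not and Not or And or And
r and Not or And or And
r and r or And or And
r and r or Not or And
r and r or p or And
r and r or p or Not
r and r or p or not Not
r and r or p or not p

[Or [Or [Or [And [And [Not r]] and [Not r]]] or [And [Not p]]] or [And [Not not [Not p]]]]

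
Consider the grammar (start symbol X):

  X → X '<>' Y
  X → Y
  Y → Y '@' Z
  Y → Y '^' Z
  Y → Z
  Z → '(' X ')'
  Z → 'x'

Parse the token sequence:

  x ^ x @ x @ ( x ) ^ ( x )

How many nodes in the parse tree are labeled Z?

7

[X [Y [Y [Y [Y [Y [Z x]] ^ [Z x]] @ [Z x]] @ [Z ( [X [Y [Z x]]] )]] ^ [Z ( [X [Y [Z x]]] )]]]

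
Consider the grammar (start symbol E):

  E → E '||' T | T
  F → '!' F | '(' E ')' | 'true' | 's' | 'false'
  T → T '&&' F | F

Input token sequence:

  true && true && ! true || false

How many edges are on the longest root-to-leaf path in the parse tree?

[E [E [T [T [T [F true]] && [F true]] && [F ! [F true]]]] || [T [F false]]]

6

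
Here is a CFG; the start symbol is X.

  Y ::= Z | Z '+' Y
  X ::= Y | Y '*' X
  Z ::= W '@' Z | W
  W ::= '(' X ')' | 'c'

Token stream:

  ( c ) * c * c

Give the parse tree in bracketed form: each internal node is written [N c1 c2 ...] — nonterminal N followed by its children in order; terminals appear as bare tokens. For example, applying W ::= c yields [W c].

[X [Y [Z [W ( [X [Y [Z [W c]]]] )]]] * [X [Y [Z [W c]]] * [X [Y [Z [W c]]]]]]

X
Y * X
Z * X
W * X
( X ) * X
( Y ) * X
( Z ) * X
( W ) * X
( c ) * X
( c ) * Y * X
( c ) * Z * X
( c ) * W * X
( c ) * c * X
( c ) * c * Y
( c ) * c * Z
( c ) * c * W
( c ) * c * c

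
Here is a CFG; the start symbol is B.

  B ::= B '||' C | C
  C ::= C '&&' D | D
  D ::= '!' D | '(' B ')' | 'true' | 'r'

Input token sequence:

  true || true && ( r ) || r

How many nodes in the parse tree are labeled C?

5

[B [B [B [C [D true]]] || [C [C [D true]] && [D ( [B [C [D r]]] )]]] || [C [D r]]]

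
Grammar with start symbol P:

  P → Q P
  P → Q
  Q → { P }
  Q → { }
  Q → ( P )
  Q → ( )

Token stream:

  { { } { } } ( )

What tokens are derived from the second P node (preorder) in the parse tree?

[P [Q { [P [Q { }] [P [Q { }]]] }] [P [Q ( )]]]

{ } { }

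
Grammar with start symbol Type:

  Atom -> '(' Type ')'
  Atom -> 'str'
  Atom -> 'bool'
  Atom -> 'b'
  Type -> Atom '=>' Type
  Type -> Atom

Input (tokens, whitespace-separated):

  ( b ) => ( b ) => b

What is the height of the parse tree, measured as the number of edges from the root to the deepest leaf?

[Type [Atom ( [Type [Atom b]] )] => [Type [Atom ( [Type [Atom b]] )] => [Type [Atom b]]]]

5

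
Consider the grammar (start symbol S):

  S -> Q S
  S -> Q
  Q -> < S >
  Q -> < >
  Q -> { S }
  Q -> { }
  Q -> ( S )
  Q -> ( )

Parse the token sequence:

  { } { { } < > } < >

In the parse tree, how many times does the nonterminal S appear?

5

[S [Q { }] [S [Q { [S [Q { }] [S [Q < >]]] }] [S [Q < >]]]]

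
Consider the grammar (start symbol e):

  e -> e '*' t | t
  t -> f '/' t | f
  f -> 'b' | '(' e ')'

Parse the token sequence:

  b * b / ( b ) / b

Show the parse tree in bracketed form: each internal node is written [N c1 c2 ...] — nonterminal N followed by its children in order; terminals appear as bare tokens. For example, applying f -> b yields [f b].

e
e * t
t * t
f * t
b * t
b * f / t
b * b / t
b * b / f / t
b * b / ( e ) / t
b * b / ( t ) / t
b * b / ( f ) / t
b * b / ( b ) / t
b * b / ( b ) / f
b * b / ( b ) / b

[e [e [t [f b]]] * [t [f b] / [t [f ( [e [t [f b]]] )] / [t [f b]]]]]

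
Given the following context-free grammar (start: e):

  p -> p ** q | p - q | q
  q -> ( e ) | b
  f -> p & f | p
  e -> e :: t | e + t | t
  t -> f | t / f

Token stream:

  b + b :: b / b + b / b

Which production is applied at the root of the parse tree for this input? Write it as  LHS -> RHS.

e -> e + t

[e [e [e [e [t [f [p [q b]]]]] + [t [f [p [q b]]]]] :: [t [t [f [p [q b]]]] / [f [p [q b]]]]] + [t [t [f [p [q b]]]] / [f [p [q b]]]]]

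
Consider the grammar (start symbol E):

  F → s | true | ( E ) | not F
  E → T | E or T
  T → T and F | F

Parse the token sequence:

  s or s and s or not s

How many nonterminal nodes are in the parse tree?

[E [E [E [T [F s]]] or [T [T [F s]] and [F s]]] or [T [F not [F s]]]]

12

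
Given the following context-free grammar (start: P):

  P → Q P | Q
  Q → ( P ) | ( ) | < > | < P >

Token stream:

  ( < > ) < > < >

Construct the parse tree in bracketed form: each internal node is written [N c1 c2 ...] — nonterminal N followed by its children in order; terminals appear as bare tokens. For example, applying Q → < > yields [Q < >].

P
Q P
( P ) P
( Q ) P
( < > ) P
( < > ) Q P
( < > ) < > P
( < > ) < > Q
( < > ) < > < >

[P [Q ( [P [Q < >]] )] [P [Q < >] [P [Q < >]]]]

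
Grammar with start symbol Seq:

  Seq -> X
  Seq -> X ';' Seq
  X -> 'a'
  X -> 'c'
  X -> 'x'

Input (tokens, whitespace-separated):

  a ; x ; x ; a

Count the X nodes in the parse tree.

[Seq [X a] ; [Seq [X x] ; [Seq [X x] ; [Seq [X a]]]]]

4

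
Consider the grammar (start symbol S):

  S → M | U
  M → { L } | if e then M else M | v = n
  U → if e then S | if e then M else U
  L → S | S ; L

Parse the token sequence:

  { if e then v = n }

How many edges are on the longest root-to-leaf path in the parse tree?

7

[S [M { [L [S [U if e then [S [M v = n]]]]] }]]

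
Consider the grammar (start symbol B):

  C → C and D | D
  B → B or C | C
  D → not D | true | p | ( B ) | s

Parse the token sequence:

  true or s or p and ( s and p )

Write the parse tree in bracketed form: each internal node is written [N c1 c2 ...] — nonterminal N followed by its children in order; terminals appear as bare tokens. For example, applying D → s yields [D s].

[B [B [B [C [D true]]] or [C [D s]]] or [C [C [D p]] and [D ( [B [C [C [D s]] and [D p]]] )]]]

B
B or C
B or C or C
C or C or C
D or C or C
true or C or C
true or D or C
true or s or C
true or s or C and D
true or s or D and D
true or s or p and D
true or s or p and ( B )
true or s or p and ( C )
true or s or p and ( C and D )
true or s or p and ( D and D )
true or s or p and ( s and D )
true or s or p and ( s and p )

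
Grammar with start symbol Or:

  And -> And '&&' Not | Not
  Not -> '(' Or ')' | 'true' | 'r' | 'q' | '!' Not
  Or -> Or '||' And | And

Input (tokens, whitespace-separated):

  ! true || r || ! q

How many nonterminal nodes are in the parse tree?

11

[Or [Or [Or [And [Not ! [Not true]]]] || [And [Not r]]] || [And [Not ! [Not q]]]]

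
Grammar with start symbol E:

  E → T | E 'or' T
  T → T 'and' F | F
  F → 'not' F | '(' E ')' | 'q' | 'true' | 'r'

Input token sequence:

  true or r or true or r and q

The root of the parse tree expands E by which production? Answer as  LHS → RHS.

E → E 'or' T

[E [E [E [E [T [F true]]] or [T [F r]]] or [T [F true]]] or [T [T [F r]] and [F q]]]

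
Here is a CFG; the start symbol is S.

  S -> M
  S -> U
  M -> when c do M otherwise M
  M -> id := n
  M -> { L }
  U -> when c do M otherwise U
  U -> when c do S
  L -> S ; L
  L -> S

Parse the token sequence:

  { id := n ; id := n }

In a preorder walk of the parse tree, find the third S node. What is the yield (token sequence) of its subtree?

[S [M { [L [S [M id := n]] ; [L [S [M id := n]]]] }]]

id := n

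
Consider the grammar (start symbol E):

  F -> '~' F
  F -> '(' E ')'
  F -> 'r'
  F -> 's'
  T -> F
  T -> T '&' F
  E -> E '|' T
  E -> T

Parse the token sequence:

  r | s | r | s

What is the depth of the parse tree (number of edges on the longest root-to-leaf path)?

6

[E [E [E [E [T [F r]]] | [T [F s]]] | [T [F r]]] | [T [F s]]]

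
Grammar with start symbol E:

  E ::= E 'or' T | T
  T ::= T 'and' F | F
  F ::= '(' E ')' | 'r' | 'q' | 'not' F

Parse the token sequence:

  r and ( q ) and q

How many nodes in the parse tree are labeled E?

[E [T [T [T [F r]] and [F ( [E [T [F q]]] )]] and [F q]]]

2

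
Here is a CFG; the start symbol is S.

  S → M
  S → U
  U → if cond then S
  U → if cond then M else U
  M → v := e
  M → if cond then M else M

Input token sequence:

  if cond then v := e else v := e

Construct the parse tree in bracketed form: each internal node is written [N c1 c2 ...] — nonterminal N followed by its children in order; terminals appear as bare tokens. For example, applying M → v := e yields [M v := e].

S
M
if cond then M else M
if cond then v := e else M
if cond then v := e else v := e

[S [M if cond then [M v := e] else [M v := e]]]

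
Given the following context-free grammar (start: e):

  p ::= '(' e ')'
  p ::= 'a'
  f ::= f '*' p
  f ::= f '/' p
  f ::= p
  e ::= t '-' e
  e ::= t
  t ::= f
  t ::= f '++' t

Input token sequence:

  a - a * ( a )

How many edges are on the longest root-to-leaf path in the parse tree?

9

[e [t [f [p a]]] - [e [t [f [f [p a]] * [p ( [e [t [f [p a]]]] )]]]]]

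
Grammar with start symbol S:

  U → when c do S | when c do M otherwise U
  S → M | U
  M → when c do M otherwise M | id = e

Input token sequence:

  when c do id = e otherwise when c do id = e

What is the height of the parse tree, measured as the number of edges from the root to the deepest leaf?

5

[S [U when c do [M id = e] otherwise [U when c do [S [M id = e]]]]]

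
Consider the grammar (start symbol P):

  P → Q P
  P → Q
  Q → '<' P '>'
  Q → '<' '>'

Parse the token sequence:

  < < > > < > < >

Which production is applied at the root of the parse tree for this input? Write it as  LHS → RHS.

P → Q P

[P [Q < [P [Q < >]] >] [P [Q < >] [P [Q < >]]]]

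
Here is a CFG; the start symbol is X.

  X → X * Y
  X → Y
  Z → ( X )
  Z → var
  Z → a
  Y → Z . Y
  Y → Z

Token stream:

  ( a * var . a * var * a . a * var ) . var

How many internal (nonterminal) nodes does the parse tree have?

[X [Y [Z ( [X [X [X [X [X [Y [Z a]]] * [Y [Z var] . [Y [Z a]]]] * [Y [Z var]]] * [Y [Z a] . [Y [Z a]]]] * [Y [Z var]]] )] . [Y [Z var]]]]

24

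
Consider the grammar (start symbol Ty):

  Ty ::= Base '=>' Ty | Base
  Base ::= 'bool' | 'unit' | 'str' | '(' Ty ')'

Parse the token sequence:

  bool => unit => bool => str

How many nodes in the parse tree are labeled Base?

[Ty [Base bool] => [Ty [Base unit] => [Ty [Base bool] => [Ty [Base str]]]]]

4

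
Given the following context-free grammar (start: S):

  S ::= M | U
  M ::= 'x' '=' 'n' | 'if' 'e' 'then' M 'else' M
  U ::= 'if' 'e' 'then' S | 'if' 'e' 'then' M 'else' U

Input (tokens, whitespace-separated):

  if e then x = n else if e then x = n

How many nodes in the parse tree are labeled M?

2

[S [U if e then [M x = n] else [U if e then [S [M x = n]]]]]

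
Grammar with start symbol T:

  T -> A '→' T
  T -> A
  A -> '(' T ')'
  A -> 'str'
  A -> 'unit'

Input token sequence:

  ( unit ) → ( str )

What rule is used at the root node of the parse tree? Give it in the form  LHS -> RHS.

[T [A ( [T [A unit]] )] → [T [A ( [T [A str]] )]]]

T -> A '→' T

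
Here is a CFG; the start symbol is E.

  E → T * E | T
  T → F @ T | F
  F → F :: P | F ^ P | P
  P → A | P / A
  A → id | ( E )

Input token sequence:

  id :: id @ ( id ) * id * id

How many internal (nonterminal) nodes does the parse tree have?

27

[E [T [F [F [P [A id]]] :: [P [A id]]] @ [T [F [P [A ( [E [T [F [P [A id]]]]] )]]]]] * [E [T [F [P [A id]]]] * [E [T [F [P [A id]]]]]]]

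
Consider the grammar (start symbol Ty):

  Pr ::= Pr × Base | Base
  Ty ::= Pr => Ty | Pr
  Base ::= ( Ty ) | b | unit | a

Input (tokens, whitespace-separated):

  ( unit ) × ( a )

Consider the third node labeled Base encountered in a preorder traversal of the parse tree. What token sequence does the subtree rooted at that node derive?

[Ty [Pr [Pr [Base ( [Ty [Pr [Base unit]]] )]] × [Base ( [Ty [Pr [Base a]]] )]]]

( a )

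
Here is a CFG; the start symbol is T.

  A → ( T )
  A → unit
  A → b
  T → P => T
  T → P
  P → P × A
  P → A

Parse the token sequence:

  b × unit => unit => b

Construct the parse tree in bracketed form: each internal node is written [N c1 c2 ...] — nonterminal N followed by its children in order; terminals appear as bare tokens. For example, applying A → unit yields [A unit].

T
P => T
P × A => T
A × A => T
b × A => T
b × unit => T
b × unit => P => T
b × unit => A => T
b × unit => unit => T
b × unit => unit => P
b × unit => unit => A
b × unit => unit => b

[T [P [P [A b]] × [A unit]] => [T [P [A unit]] => [T [P [A b]]]]]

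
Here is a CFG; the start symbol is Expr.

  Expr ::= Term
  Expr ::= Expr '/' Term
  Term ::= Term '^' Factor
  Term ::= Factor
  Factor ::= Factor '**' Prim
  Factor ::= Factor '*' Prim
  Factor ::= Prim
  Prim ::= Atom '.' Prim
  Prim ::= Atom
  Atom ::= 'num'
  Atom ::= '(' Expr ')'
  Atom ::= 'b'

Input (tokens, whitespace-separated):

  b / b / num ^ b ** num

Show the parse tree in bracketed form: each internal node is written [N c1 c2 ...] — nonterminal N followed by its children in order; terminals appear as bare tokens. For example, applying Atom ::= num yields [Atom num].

[Expr [Expr [Expr [Term [Factor [Prim [Atom b]]]]] / [Term [Factor [Prim [Atom b]]]]] / [Term [Term [Factor [Prim [Atom num]]]] ^ [Factor [Factor [Prim [Atom b]]] ** [Prim [Atom num]]]]]

Expr
Expr / Term
Expr / Term / Term
Term / Term / Term
Factor / Term / Term
Prim / Term / Term
Atom / Term / Term
b / Term / Term
b / Factor / Term
b / Prim / Term
b / Atom / Term
b / b / Term
b / b / Term ^ Factor
b / b / Factor ^ Factor
b / b / Prim ^ Factor
b / b / Atom ^ Factor
b / b / num ^ Factor
b / b / num ^ Factor ** Prim
b / b / num ^ Prim ** Prim
b / b / num ^ Atom ** Prim
b / b / num ^ b ** Prim
b / b / num ^ b ** Atom
b / b / num ^ b ** num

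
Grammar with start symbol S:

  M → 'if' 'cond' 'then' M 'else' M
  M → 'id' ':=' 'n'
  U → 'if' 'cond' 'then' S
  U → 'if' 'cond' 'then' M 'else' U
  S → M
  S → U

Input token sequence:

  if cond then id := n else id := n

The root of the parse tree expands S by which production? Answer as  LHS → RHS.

S → M

[S [M if cond then [M id := n] else [M id := n]]]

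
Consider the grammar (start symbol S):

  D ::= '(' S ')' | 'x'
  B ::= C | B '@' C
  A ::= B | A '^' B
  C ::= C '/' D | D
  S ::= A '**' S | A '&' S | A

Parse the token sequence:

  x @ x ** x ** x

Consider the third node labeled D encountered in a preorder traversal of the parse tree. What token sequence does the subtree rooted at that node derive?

x

[S [A [B [B [C [D x]]] @ [C [D x]]]] ** [S [A [B [C [D x]]]] ** [S [A [B [C [D x]]]]]]]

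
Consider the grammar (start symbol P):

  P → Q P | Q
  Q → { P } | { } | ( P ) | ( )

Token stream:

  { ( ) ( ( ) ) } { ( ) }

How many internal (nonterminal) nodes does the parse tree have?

12

[P [Q { [P [Q ( )] [P [Q ( [P [Q ( )]] )]]] }] [P [Q { [P [Q ( )]] }]]]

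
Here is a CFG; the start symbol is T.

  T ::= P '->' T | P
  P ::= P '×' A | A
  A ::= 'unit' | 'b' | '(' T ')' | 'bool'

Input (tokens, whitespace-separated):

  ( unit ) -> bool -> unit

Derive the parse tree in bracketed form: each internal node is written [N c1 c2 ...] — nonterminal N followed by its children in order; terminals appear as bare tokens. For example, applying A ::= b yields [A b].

[T [P [A ( [T [P [A unit]]] )]] -> [T [P [A bool]] -> [T [P [A unit]]]]]

T
P -> T
A -> T
( T ) -> T
( P ) -> T
( A ) -> T
( unit ) -> T
( unit ) -> P -> T
( unit ) -> A -> T
( unit ) -> bool -> T
( unit ) -> bool -> P
( unit ) -> bool -> A
( unit ) -> bool -> unit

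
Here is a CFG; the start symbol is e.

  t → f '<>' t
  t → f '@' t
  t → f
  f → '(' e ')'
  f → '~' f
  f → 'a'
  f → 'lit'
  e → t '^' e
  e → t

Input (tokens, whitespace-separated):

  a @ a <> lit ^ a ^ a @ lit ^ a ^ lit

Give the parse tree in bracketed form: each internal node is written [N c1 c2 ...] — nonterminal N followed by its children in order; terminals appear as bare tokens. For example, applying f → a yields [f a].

e
t ^ e
f @ t ^ e
a @ t ^ e
a @ f <> t ^ e
a @ a <> t ^ e
a @ a <> f ^ e
a @ a <> lit ^ e
a @ a <> lit ^ t ^ e
a @ a <> lit ^ f ^ e
a @ a <> lit ^ a ^ e
a @ a <> lit ^ a ^ t ^ e
a @ a <> lit ^ a ^ f @ t ^ e
a @ a <> lit ^ a ^ a @ t ^ e
a @ a <> lit ^ a ^ a @ f ^ e
a @ a <> lit ^ a ^ a @ lit ^ e
a @ a <> lit ^ a ^ a @ lit ^ t ^ e
a @ a <> lit ^ a ^ a @ lit ^ f ^ e
a @ a <> lit ^ a ^ a @ lit ^ a ^ e
a @ a <> lit ^ a ^ a @ lit ^ a ^ t
a @ a <> lit ^ a ^ a @ lit ^ a ^ f
a @ a <> lit ^ a ^ a @ lit ^ a ^ lit

[e [t [f a] @ [t [f a] <> [t [f lit]]]] ^ [e [t [f a]] ^ [e [t [f a] @ [t [f lit]]] ^ [e [t [f a]] ^ [e [t [f lit]]]]]]]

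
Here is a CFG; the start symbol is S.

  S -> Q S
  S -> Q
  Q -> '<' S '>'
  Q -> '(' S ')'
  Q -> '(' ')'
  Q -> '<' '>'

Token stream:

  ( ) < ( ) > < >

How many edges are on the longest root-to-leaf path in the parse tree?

5

[S [Q ( )] [S [Q < [S [Q ( )]] >] [S [Q < >]]]]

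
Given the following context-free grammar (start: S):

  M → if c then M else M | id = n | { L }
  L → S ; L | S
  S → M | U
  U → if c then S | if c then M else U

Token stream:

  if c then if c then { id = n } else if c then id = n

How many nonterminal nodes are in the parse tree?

11

[S [U if c then [S [U if c then [M { [L [S [M id = n]]] }] else [U if c then [S [M id = n]]]]]]]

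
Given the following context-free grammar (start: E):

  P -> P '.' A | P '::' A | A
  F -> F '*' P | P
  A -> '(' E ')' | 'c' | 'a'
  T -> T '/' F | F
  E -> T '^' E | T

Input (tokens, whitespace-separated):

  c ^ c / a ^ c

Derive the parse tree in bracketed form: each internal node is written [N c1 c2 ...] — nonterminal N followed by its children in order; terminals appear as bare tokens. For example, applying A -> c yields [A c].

[E [T [F [P [A c]]]] ^ [E [T [T [F [P [A c]]]] / [F [P [A a]]]] ^ [E [T [F [P [A c]]]]]]]

E
T ^ E
F ^ E
P ^ E
A ^ E
c ^ E
c ^ T ^ E
c ^ T / F ^ E
c ^ F / F ^ E
c ^ P / F ^ E
c ^ A / F ^ E
c ^ c / F ^ E
c ^ c / P ^ E
c ^ c / A ^ E
c ^ c / a ^ E
c ^ c / a ^ T
c ^ c / a ^ F
c ^ c / a ^ P
c ^ c / a ^ A
c ^ c / a ^ c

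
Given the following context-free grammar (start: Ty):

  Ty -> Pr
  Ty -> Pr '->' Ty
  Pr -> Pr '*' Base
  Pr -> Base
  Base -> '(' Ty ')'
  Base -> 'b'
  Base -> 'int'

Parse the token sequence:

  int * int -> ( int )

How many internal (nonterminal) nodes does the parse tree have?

[Ty [Pr [Pr [Base int]] * [Base int]] -> [Ty [Pr [Base ( [Ty [Pr [Base int]]] )]]]]

11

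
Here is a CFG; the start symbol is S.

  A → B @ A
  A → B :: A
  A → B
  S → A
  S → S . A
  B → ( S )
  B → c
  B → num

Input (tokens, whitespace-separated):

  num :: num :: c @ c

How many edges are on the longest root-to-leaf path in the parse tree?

6

[S [A [B num] :: [A [B num] :: [A [B c] @ [A [B c]]]]]]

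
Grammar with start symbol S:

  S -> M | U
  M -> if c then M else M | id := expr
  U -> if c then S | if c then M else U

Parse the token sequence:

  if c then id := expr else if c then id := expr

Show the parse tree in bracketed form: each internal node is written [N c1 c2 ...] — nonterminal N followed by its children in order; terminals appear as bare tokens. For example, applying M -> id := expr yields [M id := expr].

S
U
if c then M else U
if c then id := expr else U
if c then id := expr else if c then S
if c then id := expr else if c then M
if c then id := expr else if c then id := expr

[S [U if c then [M id := expr] else [U if c then [S [M id := expr]]]]]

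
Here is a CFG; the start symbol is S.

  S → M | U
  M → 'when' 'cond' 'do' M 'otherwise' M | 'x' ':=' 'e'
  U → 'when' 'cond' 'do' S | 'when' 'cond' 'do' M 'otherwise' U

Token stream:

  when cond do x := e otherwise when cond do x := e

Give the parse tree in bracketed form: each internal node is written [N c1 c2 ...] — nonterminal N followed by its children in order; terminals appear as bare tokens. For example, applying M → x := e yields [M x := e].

[S [U when cond do [M x := e] otherwise [U when cond do [S [M x := e]]]]]

S
U
when cond do M otherwise U
when cond do x := e otherwise U
when cond do x := e otherwise when cond do S
when cond do x := e otherwise when cond do M
when cond do x := e otherwise when cond do x := e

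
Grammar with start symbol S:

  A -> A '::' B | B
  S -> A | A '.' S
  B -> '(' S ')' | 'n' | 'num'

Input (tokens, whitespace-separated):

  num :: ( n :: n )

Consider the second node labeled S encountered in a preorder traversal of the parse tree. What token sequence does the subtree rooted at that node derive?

n :: n

[S [A [A [B num]] :: [B ( [S [A [A [B n]] :: [B n]]] )]]]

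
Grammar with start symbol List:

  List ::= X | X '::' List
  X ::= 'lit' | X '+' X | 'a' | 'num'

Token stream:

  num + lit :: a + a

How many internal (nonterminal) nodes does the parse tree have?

8

[List [X [X num] + [X lit]] :: [List [X [X a] + [X a]]]]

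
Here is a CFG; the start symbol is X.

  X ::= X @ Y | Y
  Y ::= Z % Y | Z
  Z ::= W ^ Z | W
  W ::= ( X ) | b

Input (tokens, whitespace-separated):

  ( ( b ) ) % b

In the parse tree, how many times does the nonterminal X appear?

3

[X [Y [Z [W ( [X [Y [Z [W ( [X [Y [Z [W b]]]] )]]]] )]] % [Y [Z [W b]]]]]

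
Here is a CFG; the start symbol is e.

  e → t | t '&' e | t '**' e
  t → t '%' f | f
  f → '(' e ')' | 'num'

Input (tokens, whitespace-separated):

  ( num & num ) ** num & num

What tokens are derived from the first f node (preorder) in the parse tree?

( num & num )

[e [t [f ( [e [t [f num]] & [e [t [f num]]]] )]] ** [e [t [f num]] & [e [t [f num]]]]]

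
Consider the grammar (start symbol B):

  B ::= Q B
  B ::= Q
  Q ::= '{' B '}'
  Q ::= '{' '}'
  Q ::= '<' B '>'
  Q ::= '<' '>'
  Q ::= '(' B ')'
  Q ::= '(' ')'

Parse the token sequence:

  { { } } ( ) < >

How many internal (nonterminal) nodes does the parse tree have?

[B [Q { [B [Q { }]] }] [B [Q ( )] [B [Q < >]]]]

8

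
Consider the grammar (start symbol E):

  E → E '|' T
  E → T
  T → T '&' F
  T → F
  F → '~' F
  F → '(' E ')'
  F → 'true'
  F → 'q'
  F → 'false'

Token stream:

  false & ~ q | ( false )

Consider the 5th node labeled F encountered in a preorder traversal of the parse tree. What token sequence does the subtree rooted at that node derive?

false

[E [E [T [T [F false]] & [F ~ [F q]]]] | [T [F ( [E [T [F false]]] )]]]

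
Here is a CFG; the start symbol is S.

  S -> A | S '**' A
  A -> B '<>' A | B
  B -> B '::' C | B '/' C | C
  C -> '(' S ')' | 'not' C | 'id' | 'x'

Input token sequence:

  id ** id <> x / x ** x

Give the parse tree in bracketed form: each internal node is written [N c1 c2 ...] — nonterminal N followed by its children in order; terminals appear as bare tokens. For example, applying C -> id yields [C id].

[S [S [S [A [B [C id]]]] ** [A [B [C id]] <> [A [B [B [C x]] / [C x]]]]] ** [A [B [C x]]]]

S
S ** A
S ** A ** A
A ** A ** A
B ** A ** A
C ** A ** A
id ** A ** A
id ** B <> A ** A
id ** C <> A ** A
id ** id <> A ** A
id ** id <> B ** A
id ** id <> B / C ** A
id ** id <> C / C ** A
id ** id <> x / C ** A
id ** id <> x / x ** A
id ** id <> x / x ** B
id ** id <> x / x ** C
id ** id <> x / x ** x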